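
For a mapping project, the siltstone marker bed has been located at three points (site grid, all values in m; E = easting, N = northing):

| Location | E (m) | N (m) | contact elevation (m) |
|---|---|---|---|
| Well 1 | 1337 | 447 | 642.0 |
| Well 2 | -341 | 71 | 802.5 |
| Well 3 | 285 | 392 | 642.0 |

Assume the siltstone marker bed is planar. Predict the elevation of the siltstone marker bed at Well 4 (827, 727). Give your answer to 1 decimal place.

Two edge vectors: Well 1→Well 2 = (-1678, -376, 160.5), Well 1→Well 3 = (-1052, -55, 0).
Normal n = (Well 1→Well 2) × (Well 1→Well 3) = (8827.5, -168846, -303262).
So ∂z/∂E = −n_x/n_z = 0.029108 and ∂z/∂N = −n_y/n_z = −0.556766.
Intercept c from Well 1: 642 − 38.92 + 248.87 = 851.96.
At (827, 727): z = 24.1 − 404.8 + 851.96 = 471.3 m.

471.3 m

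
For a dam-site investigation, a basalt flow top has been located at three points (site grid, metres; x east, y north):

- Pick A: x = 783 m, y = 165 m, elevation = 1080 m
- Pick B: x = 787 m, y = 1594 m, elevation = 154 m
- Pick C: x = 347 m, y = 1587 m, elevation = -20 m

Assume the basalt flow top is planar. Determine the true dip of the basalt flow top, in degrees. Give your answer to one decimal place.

Let the plane be z = a·x + b·y + c.
Pick B−Pick A: 4a + 1429b = −926;  Pick C−Pick A: −436a + 1422b = −1100.
Solving gives a = 0.40578, b = −0.64914.
Gradient magnitude |∇z| = √(a² + b²) = √(0.16466 + 0.42138) = 0.76553.
True dip = arctan(0.76553) = 37.4°, dipping toward NNW (azimuth ≈ 328°).

37.4°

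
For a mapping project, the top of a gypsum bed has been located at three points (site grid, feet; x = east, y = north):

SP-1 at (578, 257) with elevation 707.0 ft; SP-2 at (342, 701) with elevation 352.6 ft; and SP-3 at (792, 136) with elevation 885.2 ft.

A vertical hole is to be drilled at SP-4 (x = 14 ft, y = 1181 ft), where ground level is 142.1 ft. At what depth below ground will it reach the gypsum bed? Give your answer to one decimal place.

Two edge vectors: SP-1→SP-2 = (-236, 444, -354.4), SP-1→SP-3 = (214, -121, 178.2).
Normal n = (SP-1→SP-2) × (SP-1→SP-3) = (36238.4, -33786.4, -66460).
So ∂z/∂x = −n_x/n_z = 0.545266 and ∂z/∂y = −n_y/n_z = −0.508372.
Intercept c from SP-1: 707 − 315.16 + 130.65 = 522.49.
At (14, 1181): z_contact = 7.63 − 600.39 + 522.49 = -70.27 ft.
Depth below ground = 142.1 − (-70.27) = 212.4 ft.

212.4 ft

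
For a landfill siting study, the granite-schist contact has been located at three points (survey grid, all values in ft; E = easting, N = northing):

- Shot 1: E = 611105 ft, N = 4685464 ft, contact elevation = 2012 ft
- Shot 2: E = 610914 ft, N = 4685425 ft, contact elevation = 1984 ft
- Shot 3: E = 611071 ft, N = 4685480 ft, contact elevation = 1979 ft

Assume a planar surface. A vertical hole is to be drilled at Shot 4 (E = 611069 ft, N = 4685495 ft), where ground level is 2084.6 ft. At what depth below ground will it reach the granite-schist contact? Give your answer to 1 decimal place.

124.7 ft

Two edge vectors: Shot 1→Shot 2 = (-191, -39, -28), Shot 1→Shot 3 = (-34, 16, -33).
Normal n = (Shot 1→Shot 2) × (Shot 1→Shot 3) = (1735, -5351, -4382).
So ∂z/∂E = −n_x/n_z = 0.395937928 and ∂z/∂N = −n_y/n_z = −1.221131903.
Intercept c from Shot 1: 2012 − 241959.65 + 5721569.57 = 5481621.92.
At (611069, 4685495): z_contact = 241945.39 − 5721607.43 + 5481621.92 = 1959.89 ft.
Depth below ground = 2084.6 − 1959.89 = 124.7 ft.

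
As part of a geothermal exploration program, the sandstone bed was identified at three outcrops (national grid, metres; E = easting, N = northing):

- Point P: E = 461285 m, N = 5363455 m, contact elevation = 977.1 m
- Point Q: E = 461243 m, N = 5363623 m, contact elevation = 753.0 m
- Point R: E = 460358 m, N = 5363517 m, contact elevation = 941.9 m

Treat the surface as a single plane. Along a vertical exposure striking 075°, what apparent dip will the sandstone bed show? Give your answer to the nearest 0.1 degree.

Let the plane be z = a·E + b·N + c.
Point Q−Point P: −42a + 168b = −224.1;  Point R−Point P: −927a + 62b = −35.2.
Solving gives a = −0.05212, b = −1.34696.
Unit vector along 075° is (sin 75°, cos 75°) = (0.9659, 0.2588).
Slope in that direction = a·(0.9659) + b·(0.2588) = −0.39896.
Apparent dip = arctan|0.39896| = 21.7° (true dip is 53.4°, so apparent ≤ true as expected).

21.7°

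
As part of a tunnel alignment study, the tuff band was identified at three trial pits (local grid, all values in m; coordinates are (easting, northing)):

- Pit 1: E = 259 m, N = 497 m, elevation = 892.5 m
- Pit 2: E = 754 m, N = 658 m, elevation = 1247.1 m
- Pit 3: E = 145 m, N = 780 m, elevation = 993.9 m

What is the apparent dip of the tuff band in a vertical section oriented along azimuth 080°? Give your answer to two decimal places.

Two edge vectors: Pit 1→Pit 2 = (495, 161, 354.6), Pit 1→Pit 3 = (-114, 283, 101.4).
Normal n = (Pit 1→Pit 2) × (Pit 1→Pit 3) = (-84026.4, -90617.4, 158439).
So ∂z/∂E = −n_x/n_z = 0.53034 and ∂z/∂N = −n_y/n_z = 0.57194.
Unit vector along 080° is (sin 80°, cos 80°) = (0.9848, 0.1736).
Slope in that direction = a·(0.9848) + b·(0.1736) = 0.62160.
Apparent dip = arctan|0.62160| = 31.87° (true dip is 38.0°, so apparent ≤ true as expected).

31.87°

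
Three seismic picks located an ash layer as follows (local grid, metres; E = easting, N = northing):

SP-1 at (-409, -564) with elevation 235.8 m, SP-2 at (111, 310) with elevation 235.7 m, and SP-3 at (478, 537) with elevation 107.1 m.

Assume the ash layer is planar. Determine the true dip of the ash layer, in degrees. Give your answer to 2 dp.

32.82°

Two edge vectors: SP-1→SP-2 = (520, 874, -0.1), SP-1→SP-3 = (887, 1101, -128.7).
Normal n = (SP-1→SP-2) × (SP-1→SP-3) = (-112373.7, 66835.3, -202718).
So ∂z/∂E = −n_x/n_z = −0.55434 and ∂z/∂N = −n_y/n_z = 0.32970.
Gradient magnitude |∇z| = √(a² + b²) = √(0.30729 + 0.10870) = 0.64497.
True dip = arctan(0.64497) = 32.82°, dipping toward ESE (azimuth ≈ 121°).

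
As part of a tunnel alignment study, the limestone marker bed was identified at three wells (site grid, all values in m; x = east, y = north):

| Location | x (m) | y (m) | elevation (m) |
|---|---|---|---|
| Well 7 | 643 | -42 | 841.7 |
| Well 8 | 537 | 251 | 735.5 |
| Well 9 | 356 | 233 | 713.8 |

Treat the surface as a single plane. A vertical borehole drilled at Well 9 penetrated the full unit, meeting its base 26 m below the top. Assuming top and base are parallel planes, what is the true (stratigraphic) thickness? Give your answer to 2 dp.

24.59 m

Let the plane be z = a·x + b·y + c.
Well 8−Well 7: −106a + 293b = −106.2;  Well 9−Well 7: −287a + 275b = −127.9.
Solving gives a = 0.15052, b = −0.30800.
|∇z| = √(a²+b²) = 0.34281, so dip δ = arctan(0.34281) = 18.92°.
True thickness = vertical thickness × cos δ = 26 × cos 18.92° = 24.59 m.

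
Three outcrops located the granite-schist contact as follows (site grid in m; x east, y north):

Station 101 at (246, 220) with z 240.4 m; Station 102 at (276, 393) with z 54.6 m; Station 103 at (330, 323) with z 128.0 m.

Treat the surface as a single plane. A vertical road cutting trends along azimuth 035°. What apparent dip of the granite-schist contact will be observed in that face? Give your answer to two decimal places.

41.71°

Let the plane be z = a·x + b·y + c.
Station 102−Station 101: 30a + 173b = −185.8;  Station 103−Station 101: 84a + 103b = −112.4.
Solving gives a = −0.02690, b = −1.06932.
Unit vector along 035° is (sin 35°, cos 35°) = (0.5736, 0.8192).
Slope in that direction = a·(0.5736) + b·(0.8192) = −0.89137.
Apparent dip = arctan|0.89137| = 41.71° (true dip is 46.9°, so apparent ≤ true as expected).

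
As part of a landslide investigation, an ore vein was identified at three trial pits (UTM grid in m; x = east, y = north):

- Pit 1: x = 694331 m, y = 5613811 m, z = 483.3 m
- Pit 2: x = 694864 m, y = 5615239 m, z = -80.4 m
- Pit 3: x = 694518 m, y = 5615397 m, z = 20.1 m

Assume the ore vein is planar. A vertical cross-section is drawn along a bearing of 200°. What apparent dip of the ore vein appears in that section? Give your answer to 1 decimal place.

Two edge vectors: Pit 1→Pit 2 = (533, 1428, -563.7), Pit 1→Pit 3 = (187, 1586, -463.2).
Normal n = (Pit 1→Pit 2) × (Pit 1→Pit 3) = (232578.6, 141473.7, 578302).
So ∂z/∂x = −n_x/n_z = −0.40217 and ∂z/∂y = −n_y/n_z = −0.24464.
Unit vector along 200° is (sin 200°, cos 200°) = (-0.3420, -0.9397).
Slope in that direction = a·(-0.3420) + b·(-0.9397) = 0.36743.
Apparent dip = arctan|0.36743| = 20.2° (true dip is 25.2°, so apparent ≤ true as expected).

20.2°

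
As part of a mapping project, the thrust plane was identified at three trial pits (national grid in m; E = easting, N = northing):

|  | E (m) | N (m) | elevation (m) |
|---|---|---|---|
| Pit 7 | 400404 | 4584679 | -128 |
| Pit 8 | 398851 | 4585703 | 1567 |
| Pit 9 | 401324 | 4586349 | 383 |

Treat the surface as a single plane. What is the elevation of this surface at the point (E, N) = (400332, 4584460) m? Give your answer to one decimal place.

Let the plane be z = a·E + b·N + c.
Pit 8−Pit 7: −1553a + 1024b = 1695;  Pit 9−Pit 7: 920a + 1670b = 511.
Solving gives a = −0.652616961, b = 0.665513535.
Then c = -128 − a·400404 − b·4584679 = −2789983.49.
At (400332, 4584460): z = −261263.5 + 3051020.2 − 2789983.49 = -226.8 m.

-226.8 m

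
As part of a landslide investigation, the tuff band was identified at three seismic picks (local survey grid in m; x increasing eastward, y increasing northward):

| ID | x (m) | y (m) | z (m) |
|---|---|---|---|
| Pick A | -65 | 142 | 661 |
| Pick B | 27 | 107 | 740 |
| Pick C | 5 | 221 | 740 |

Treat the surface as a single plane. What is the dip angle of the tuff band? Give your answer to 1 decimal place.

43.3°

Let the plane be z = a·x + b·y + c.
Pick B−Pick A: 92a − 35b = 79;  Pick C−Pick A: 70a + 79b = 79.
Solving gives a = 0.92673, b = 0.17884.
Gradient magnitude |∇z| = √(a² + b²) = √(0.85884 + 0.03198) = 0.94383.
True dip = arctan(0.94383) = 43.3°, dipping toward W (azimuth ≈ 259°).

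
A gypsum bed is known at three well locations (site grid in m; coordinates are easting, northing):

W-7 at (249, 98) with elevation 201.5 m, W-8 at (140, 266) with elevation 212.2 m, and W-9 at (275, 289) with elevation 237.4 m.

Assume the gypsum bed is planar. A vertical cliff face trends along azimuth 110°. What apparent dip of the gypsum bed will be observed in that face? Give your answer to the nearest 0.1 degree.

5.2°

Two edge vectors: W-7→W-8 = (-109, 168, 10.7), W-7→W-9 = (26, 191, 35.9).
Normal n = (W-7→W-8) × (W-7→W-9) = (3987.5, 4191.3, -25187).
So ∂z/∂easting = −n_x/n_z = 0.15832 and ∂z/∂northing = −n_y/n_z = 0.16641.
Unit vector along 110° is (sin 110°, cos 110°) = (0.9397, -0.3420).
Slope in that direction = a·(0.9397) + b·(-0.3420) = 0.09185.
Apparent dip = arctan|0.09185| = 5.2° (true dip is 12.9°, so apparent ≤ true as expected).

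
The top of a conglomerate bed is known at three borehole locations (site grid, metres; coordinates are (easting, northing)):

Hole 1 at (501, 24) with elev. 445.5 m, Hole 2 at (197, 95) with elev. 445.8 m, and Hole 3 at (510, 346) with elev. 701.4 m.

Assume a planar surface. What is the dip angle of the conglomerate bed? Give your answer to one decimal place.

39.0°

Let the plane be z = a·E + b·N + c.
Hole 2−Hole 1: −304a + 71b = 0.3;  Hole 3−Hole 1: 9a + 322b = 255.9.
Solving gives a = 0.18342, b = 0.78959.
Gradient magnitude |∇z| = √(a² + b²) = √(0.03364 + 0.62346) = 0.81062.
True dip = arctan(0.81062) = 39.0°, dipping toward SSW (azimuth ≈ 193°).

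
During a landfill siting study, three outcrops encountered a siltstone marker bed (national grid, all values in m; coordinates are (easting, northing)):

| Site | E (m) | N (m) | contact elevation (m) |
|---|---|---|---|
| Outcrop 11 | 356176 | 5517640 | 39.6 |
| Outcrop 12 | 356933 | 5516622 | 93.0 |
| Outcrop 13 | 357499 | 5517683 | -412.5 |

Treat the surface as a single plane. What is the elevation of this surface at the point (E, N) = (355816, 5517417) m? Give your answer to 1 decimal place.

225.9 m

Two edge vectors: Outcrop 11→Outcrop 12 = (757, -1018, 53.4), Outcrop 11→Outcrop 13 = (1323, 43, -452.1).
Normal n = (Outcrop 11→Outcrop 12) × (Outcrop 11→Outcrop 13) = (457941.6, 412887.9, 1379365).
So ∂z/∂E = −n_x/n_z = −0.331994505 and ∂z/∂N = −n_y/n_z = −0.299331866.
Intercept c from Outcrop 11: 39.6 + 118248.47 + 1651605.48 = 1769893.55.
At (355816, 5517417): z = −118129.0 − 1651538.7 + 1769893.55 = 225.9 m.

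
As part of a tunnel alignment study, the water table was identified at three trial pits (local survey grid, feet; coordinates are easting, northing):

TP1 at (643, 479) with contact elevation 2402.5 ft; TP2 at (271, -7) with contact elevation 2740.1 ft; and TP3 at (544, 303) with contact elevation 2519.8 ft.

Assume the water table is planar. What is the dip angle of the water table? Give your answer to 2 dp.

31.15°

Let the plane be z = a·easting + b·northing + c.
TP2−TP1: −372a − 486b = 337.6;  TP3−TP1: −99a − 176b = 117.3.
Solving gives a = −0.13883, b = −0.58839.
Gradient magnitude |∇z| = √(a² + b²) = √(0.01927 + 0.34620) = 0.60454.
True dip = arctan(0.60454) = 31.15°, dipping toward NNE (azimuth ≈ 013°).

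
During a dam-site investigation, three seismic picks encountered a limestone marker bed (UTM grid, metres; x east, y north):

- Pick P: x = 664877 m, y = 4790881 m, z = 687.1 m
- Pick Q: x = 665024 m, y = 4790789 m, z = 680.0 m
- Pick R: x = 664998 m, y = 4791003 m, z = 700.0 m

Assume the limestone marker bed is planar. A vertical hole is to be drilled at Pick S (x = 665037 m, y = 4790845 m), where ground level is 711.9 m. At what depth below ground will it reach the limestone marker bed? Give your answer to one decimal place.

Let the plane be z = a·x + b·y + c.
Pick Q−Pick P: 147a − 92b = −7.1;  Pick R−Pick P: 121a + 122b = 12.9.
Solving gives a = 0.011030069, b = 0.094798046.
Then c = 687.1 − a·664877 − b·4790881 = −460812.70.
At (665037, 4790845): z_contact = 7335.40 + 454162.74 − 460812.70 = 685.45 m.
Depth below ground = 711.9 − 685.45 = 26.4 m.

26.4 m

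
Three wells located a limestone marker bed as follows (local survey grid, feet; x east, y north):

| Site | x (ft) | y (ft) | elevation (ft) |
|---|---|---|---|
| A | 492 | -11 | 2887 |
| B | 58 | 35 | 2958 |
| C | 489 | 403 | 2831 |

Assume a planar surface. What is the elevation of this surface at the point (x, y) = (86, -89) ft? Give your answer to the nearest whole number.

2970 ft

Let the plane be z = a·x + b·y + c.
B−A: −434a + 46b = 71;  C−A: −3a + 414b = −56.
Solving gives a = −0.17807, b = −0.13656.
Then c = 2887 − a·492 − b·-11 = 2973.11.
At (86, -89): z = −15.3 + 12.2 + 2973.11 = 2969.9 ft.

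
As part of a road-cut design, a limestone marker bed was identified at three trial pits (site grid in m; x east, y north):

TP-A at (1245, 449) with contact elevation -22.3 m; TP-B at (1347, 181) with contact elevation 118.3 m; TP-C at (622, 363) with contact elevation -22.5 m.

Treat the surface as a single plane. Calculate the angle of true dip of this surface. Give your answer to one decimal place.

Let the plane be z = a·x + b·y + c.
TP-B−TP-A: 102a − 268b = 140.6;  TP-C−TP-A: −623a − 86b = −0.2.
Solving gives a = 0.06911, b = −0.49832.
Gradient magnitude |∇z| = √(a² + b²) = √(0.00478 + 0.24833) = 0.50309.
True dip = arctan(0.50309) = 26.7°, dipping toward N (azimuth ≈ 352°).

26.7°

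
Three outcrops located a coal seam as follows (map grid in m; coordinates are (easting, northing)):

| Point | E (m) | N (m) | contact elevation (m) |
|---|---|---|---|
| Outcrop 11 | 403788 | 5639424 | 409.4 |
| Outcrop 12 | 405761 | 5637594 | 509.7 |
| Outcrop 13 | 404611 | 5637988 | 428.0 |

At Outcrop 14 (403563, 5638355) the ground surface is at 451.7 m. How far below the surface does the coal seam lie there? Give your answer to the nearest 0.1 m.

97.9 m

Two edge vectors: Outcrop 11→Outcrop 12 = (1973, -1830, 100.3), Outcrop 11→Outcrop 13 = (823, -1436, 18.6).
Normal n = (Outcrop 11→Outcrop 12) × (Outcrop 11→Outcrop 13) = (109992.8, 45849.1, -1327138).
So ∂z/∂E = −n_x/n_z = 0.082879701 and ∂z/∂N = −n_y/n_z = 0.034547349.
Intercept c from Outcrop 11: 409.4 − 33465.83 − 194827.15 = −227883.58.
At (403563, 5638355): z_contact = 33447.18 + 194790.22 − 227883.58 = 353.82 m.
Depth below ground = 451.7 − 353.82 = 97.9 m.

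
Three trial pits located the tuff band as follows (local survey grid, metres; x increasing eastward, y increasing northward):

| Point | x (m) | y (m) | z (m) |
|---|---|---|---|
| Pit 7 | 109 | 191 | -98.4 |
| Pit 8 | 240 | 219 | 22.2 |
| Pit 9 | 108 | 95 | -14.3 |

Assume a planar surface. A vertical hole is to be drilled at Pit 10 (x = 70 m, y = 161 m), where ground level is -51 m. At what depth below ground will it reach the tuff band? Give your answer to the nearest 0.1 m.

64.1 m

Two edge vectors: Pit 7→Pit 8 = (131, 28, 120.6), Pit 7→Pit 9 = (-1, -96, 84.1).
Normal n = (Pit 7→Pit 8) × (Pit 7→Pit 9) = (13932.4, -11137.7, -12548).
So ∂z/∂x = −n_x/n_z = 1.11033 and ∂z/∂y = −n_y/n_z = −0.88761.
Intercept c from Pit 7: -98.4 − 121.03 + 169.53 = −49.89.
At (70, 161): z_contact = 77.72 − 142.90 − 49.89 = -115.07 m.
Depth below ground = -51 − (-115.07) = 64.1 m.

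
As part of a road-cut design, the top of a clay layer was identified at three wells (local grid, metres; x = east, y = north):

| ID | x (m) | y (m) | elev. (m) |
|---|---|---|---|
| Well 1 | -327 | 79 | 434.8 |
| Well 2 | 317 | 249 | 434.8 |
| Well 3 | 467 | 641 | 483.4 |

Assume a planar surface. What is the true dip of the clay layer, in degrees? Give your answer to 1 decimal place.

8.1°

Two edge vectors: Well 1→Well 2 = (644, 170, 0), Well 1→Well 3 = (794, 562, 48.6).
Normal n = (Well 1→Well 2) × (Well 1→Well 3) = (8262, -31298.4, 226948).
So ∂z/∂x = −n_x/n_z = −0.03640 and ∂z/∂y = −n_y/n_z = 0.13791.
Gradient magnitude |∇z| = √(a² + b²) = √(0.00133 + 0.01902) = 0.14263.
True dip = arctan(0.14263) = 8.1°, dipping toward SSE (azimuth ≈ 165°).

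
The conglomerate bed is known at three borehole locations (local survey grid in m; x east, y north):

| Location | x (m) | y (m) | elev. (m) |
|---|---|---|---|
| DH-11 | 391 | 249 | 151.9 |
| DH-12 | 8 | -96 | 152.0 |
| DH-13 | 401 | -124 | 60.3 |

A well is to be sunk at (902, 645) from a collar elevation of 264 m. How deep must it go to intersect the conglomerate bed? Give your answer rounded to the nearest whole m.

128 m

Let the plane be z = a·x + b·y + c.
DH-12−DH-11: −383a − 345b = 0.1;  DH-13−DH-11: 10a − 373b = −91.6.
Solving gives a = −0.21625, b = 0.23978.
Then c = 151.9 − a·391 − b·249 = 176.75.
At (902, 645): z_contact = −195.1 + 154.7 + 176.75 = 136.3 m.
Depth below ground = 264 − 136.3 = 128 m.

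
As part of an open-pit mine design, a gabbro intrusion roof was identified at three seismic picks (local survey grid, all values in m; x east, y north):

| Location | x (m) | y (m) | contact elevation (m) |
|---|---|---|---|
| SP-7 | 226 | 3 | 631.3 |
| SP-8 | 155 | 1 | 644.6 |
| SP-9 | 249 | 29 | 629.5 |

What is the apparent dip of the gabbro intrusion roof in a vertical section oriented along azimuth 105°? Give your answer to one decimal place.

Let the plane be z = a·x + b·y + c.
SP-8−SP-7: −71a − 2b = 13.3;  SP-9−SP-7: 23a + 26b = −1.8.
Solving gives a = −0.19011, b = 0.09894.
Unit vector along 105° is (sin 105°, cos 105°) = (0.9659, -0.2588).
Slope in that direction = a·(0.9659) + b·(-0.2588) = −0.20924.
Apparent dip = arctan|0.20924| = 11.8° (true dip is 12.1°, so apparent ≤ true as expected).

11.8°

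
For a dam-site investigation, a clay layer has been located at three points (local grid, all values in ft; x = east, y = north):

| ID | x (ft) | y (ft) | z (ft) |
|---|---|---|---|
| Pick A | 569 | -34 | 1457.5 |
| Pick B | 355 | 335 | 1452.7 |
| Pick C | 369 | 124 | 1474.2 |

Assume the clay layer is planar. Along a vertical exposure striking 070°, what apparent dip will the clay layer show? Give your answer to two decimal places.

11.39°

Two edge vectors: Pick A→Pick B = (-214, 369, -4.8), Pick A→Pick C = (-200, 158, 16.7).
Normal n = (Pick A→Pick B) × (Pick A→Pick C) = (6920.7, 4533.8, 39988).
So ∂z/∂x = −n_x/n_z = −0.17307 and ∂z/∂y = −n_y/n_z = −0.11338.
Unit vector along 070° is (sin 70°, cos 70°) = (0.9397, 0.3420).
Slope in that direction = a·(0.9397) + b·(0.3420) = −0.20141.
Apparent dip = arctan|0.20141| = 11.39° (true dip is 11.7°, so apparent ≤ true as expected).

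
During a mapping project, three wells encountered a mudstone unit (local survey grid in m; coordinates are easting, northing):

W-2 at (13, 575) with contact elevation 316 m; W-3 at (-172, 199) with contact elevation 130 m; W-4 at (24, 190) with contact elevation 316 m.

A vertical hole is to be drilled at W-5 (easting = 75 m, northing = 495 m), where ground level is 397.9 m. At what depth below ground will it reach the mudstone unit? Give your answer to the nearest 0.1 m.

25.2 m

Two edge vectors: W-2→W-3 = (-185, -376, -186), W-2→W-4 = (11, -385, 0).
Normal n = (W-2→W-3) × (W-2→W-4) = (-71610, -2046, 75361).
So ∂z/∂easting = −n_x/n_z = 0.95023 and ∂z/∂northing = −n_y/n_z = 0.02715.
Intercept c from W-2: 316 − 12.35 − 15.61 = 288.04.
At (75, 495): z_contact = 71.27 + 13.44 + 288.04 = 372.74 m.
Depth below ground = 397.9 − 372.74 = 25.2 m.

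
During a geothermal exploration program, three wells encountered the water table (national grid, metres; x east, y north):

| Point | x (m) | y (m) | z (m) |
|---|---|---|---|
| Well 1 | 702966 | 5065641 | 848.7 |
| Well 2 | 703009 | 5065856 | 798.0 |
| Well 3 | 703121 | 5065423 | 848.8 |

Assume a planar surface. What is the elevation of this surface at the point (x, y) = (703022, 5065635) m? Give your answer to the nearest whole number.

Two edge vectors: Well 1→Well 2 = (43, 215, -50.7), Well 1→Well 3 = (155, -218, 0.1).
Normal n = (Well 1→Well 2) × (Well 1→Well 3) = (-11031.1, -7862.8, -42699).
So ∂z/∂x = −n_x/n_z = −0.25834563 and ∂z/∂y = −n_y/n_z = −0.18414483.
Intercept c from Well 1: 848.7 + 181608.19 + 932811.59 = 1115268.48.
At (703022, 5065635): z = −181622.7 − 932810.5 + 1115268.48 = 835.3 m.

835 m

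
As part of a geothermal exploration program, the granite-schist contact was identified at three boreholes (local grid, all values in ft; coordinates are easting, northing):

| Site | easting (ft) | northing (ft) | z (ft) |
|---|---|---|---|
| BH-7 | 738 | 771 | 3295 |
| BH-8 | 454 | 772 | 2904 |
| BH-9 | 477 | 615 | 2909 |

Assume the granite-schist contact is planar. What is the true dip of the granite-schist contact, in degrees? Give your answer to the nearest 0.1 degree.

Two edge vectors: BH-7→BH-8 = (-284, 1, -391), BH-7→BH-9 = (-261, -156, -386).
Normal n = (BH-7→BH-8) × (BH-7→BH-9) = (-61382, -7573, 44565).
So ∂z/∂easting = −n_x/n_z = 1.37736 and ∂z/∂northing = −n_y/n_z = 0.16993.
Gradient magnitude |∇z| = √(a² + b²) = √(1.89712 + 0.02888) = 1.38780.
True dip = arctan(1.38780) = 54.2°, dipping toward W (azimuth ≈ 263°).

54.2°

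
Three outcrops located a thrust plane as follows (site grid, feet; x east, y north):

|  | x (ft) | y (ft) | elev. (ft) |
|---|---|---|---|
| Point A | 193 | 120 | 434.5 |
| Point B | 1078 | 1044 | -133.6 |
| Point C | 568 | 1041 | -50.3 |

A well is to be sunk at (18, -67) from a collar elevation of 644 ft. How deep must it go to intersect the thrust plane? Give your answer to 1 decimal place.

Let the plane be z = a·x + b·y + c.
Point B−Point A: 885a + 924b = −568.1;  Point C−Point A: 375a + 921b = −484.8.
Solving gives a = −0.160622, b = −0.460985.
Then c = 434.5 − a·193 − b·120 = 520.82.
At (18, -67): z_contact = −2.89 + 30.89 + 520.82 = 548.81 ft.
Depth below ground = 644 − 548.81 = 95.2 ft.

95.2 ft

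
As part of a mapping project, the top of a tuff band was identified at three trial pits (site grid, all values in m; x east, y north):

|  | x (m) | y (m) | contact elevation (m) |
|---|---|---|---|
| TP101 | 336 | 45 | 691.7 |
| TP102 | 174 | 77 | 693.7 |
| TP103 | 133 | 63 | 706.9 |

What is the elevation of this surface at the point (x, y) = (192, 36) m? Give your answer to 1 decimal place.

Two edge vectors: TP101→TP102 = (-162, 32, 2), TP101→TP103 = (-203, 18, 15.2).
Normal n = (TP101→TP102) × (TP101→TP103) = (450.4, 2056.4, 3580).
So ∂z/∂x = −n_x/n_z = −0.12581 and ∂z/∂y = −n_y/n_z = −0.57441.
Intercept c from TP101: 691.7 + 42.27 + 25.85 = 759.82.
At (192, 36): z = −24.2 − 20.7 + 759.82 = 715.0 m.

715.0 m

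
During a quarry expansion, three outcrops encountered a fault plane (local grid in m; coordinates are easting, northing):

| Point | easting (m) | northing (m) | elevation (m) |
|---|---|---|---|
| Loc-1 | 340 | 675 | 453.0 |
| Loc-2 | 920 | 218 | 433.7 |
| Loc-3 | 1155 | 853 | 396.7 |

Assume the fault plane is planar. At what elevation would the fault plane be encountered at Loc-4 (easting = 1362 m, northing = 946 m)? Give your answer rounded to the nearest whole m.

381 m

Two edge vectors: Loc-1→Loc-2 = (580, -457, -19.3), Loc-1→Loc-3 = (815, 178, -56.3).
Normal n = (Loc-1→Loc-2) × (Loc-1→Loc-3) = (29164.5, 16924.5, 475695).
So ∂z/∂easting = −n_x/n_z = −0.06131 and ∂z/∂northing = −n_y/n_z = −0.03558.
Intercept c from Loc-1: 453 + 20.85 + 24.02 = 497.86.
At (1362, 946): z = −83.5 − 33.7 + 497.86 = 380.7 m.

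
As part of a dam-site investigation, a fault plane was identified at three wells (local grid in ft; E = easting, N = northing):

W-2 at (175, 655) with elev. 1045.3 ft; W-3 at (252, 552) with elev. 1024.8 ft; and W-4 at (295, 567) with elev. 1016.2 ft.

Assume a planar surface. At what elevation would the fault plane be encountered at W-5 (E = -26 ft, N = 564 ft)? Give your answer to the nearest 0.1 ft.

Two edge vectors: W-2→W-3 = (77, -103, -20.5), W-2→W-4 = (120, -88, -29.1).
Normal n = (W-2→W-3) × (W-2→W-4) = (1193.3, -219.3, 5584).
So ∂z/∂E = −n_x/n_z = −0.21370 and ∂z/∂N = −n_y/n_z = 0.03927.
Intercept c from W-2: 1045.3 + 37.40 − 25.72 = 1056.97.
At (-26, 564): z = 5.6 + 22.1 + 1056.97 = 1084.7 ft.

1084.7 ft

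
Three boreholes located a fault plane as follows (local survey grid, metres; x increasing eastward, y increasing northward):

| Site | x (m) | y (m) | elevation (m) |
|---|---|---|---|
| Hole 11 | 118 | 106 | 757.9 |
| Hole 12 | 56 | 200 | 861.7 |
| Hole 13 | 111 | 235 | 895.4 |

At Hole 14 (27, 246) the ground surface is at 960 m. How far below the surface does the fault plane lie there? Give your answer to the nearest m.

Two edge vectors: Hole 11→Hole 12 = (-62, 94, 103.8), Hole 11→Hole 13 = (-7, 129, 137.5).
Normal n = (Hole 11→Hole 12) × (Hole 11→Hole 13) = (-465.2, 7798.4, -7340).
So ∂z/∂x = −n_x/n_z = −0.06338 and ∂z/∂y = −n_y/n_z = 1.06245.
Intercept c from Hole 11: 757.9 + 7.48 − 112.62 = 652.76.
At (27, 246): z_contact = −1.7 + 261.4 + 652.76 = 912.4 m.
Depth below ground = 960 − 912.4 = 48 m.

48 m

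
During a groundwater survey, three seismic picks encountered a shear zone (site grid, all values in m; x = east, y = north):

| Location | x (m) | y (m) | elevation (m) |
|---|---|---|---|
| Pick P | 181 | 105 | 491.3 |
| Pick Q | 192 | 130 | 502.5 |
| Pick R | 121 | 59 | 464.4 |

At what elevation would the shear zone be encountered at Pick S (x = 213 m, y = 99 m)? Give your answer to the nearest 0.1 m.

494.1 m

Let the plane be z = a·x + b·y + c.
Pick Q−Pick P: 11a + 25b = 11.2;  Pick R−Pick P: −60a − 46b = −26.9.
Solving gives a = 0.15825, b = 0.37837.
Then c = 491.3 − a·181 − b·105 = 422.93.
At (213, 99): z = 33.7 + 37.5 + 422.93 = 494.1 m.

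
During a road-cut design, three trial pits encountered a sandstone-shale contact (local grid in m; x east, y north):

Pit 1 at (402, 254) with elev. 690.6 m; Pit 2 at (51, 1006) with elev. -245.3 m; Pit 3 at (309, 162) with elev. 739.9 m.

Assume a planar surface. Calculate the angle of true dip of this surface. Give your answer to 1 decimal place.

48.4°

Let the plane be z = a·x + b·y + c.
Pit 2−Pit 1: −351a + 752b = −935.9;  Pit 3−Pit 1: −93a − 92b = 49.3.
Solving gives a = 0.47961, b = −1.02069.
Gradient magnitude |∇z| = √(a² + b²) = √(0.23002 + 1.04181) = 1.12775.
True dip = arctan(1.12775) = 48.4°, dipping toward NNW (azimuth ≈ 335°).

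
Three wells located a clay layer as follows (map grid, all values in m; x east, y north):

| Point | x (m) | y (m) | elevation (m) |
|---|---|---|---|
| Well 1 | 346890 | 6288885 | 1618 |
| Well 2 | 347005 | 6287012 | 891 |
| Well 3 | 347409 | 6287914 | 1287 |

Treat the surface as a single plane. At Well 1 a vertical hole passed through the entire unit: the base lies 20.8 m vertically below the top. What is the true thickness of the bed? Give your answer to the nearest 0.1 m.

Let the plane be z = a·x + b·y + c.
Well 2−Well 1: 115a − 1873b = −727;  Well 3−Well 1: 519a − 971b = −331.
Solving gives a = 0.09990, b = 0.39428.
|∇z| = √(a²+b²) = 0.40674, so dip δ = arctan(0.40674) = 22.13°.
True thickness = vertical thickness × cos δ = 20.8 × cos 22.13° = 19.3 m.

19.3 m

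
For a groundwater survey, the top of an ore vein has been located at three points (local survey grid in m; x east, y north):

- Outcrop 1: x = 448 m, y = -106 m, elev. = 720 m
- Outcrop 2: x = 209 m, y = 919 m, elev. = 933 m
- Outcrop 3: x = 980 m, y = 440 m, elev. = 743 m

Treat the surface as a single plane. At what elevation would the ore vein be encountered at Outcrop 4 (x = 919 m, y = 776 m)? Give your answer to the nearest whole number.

Two edge vectors: Outcrop 1→Outcrop 2 = (-239, 1025, 213), Outcrop 1→Outcrop 3 = (532, 546, 23).
Normal n = (Outcrop 1→Outcrop 2) × (Outcrop 1→Outcrop 3) = (-92723, 118813, -675794).
So ∂z/∂x = −n_x/n_z = −0.13721 and ∂z/∂y = −n_y/n_z = 0.17581.
Intercept c from Outcrop 1: 720 + 61.47 + 18.64 = 800.10.
At (919, 776): z = −126.1 + 136.4 + 800.10 = 810.4 m.

810 m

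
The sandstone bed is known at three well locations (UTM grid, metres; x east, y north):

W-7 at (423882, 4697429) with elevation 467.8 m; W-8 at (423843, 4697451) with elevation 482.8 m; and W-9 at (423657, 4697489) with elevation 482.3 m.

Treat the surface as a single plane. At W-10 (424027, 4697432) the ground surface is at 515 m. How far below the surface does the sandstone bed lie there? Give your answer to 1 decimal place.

Two edge vectors: W-7→W-8 = (-39, 22, 15), W-7→W-9 = (-225, 60, 14.5).
Normal n = (W-7→W-8) × (W-7→W-9) = (-581, -2809.5, 2610).
So ∂z/∂x = −n_x/n_z = 0.222605364 and ∂z/∂y = −n_y/n_z = 1.076436782.
Intercept c from W-7: 467.8 − 94358.41 − 5056485.35 = −5150375.96.
At (424027, 4697432): z_contact = 94390.68 + 5056488.58 − 5150375.96 = 503.31 m.
Depth below ground = 515 − 503.31 = 11.7 m.

11.7 m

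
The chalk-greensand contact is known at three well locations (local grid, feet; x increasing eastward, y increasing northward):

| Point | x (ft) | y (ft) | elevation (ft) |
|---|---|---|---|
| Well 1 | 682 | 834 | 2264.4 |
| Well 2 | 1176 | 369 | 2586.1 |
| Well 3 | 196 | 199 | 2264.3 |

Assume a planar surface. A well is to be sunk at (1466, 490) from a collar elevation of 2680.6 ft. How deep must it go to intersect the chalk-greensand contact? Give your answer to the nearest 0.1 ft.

Two edge vectors: Well 1→Well 2 = (494, -465, 321.7), Well 1→Well 3 = (-486, -635, -0.1).
Normal n = (Well 1→Well 2) × (Well 1→Well 3) = (204326, -156296.8, -539680).
So ∂z/∂x = −n_x/n_z = 0.378606 and ∂z/∂y = −n_y/n_z = −0.289610.
Intercept c from Well 1: 2264.4 − 258.21 + 241.53 = 2247.73.
At (1466, 490): z_contact = 555.04 − 141.91 + 2247.73 = 2660.85 ft.
Depth below ground = 2680.6 − 2660.85 = 19.7 ft.

19.7 ft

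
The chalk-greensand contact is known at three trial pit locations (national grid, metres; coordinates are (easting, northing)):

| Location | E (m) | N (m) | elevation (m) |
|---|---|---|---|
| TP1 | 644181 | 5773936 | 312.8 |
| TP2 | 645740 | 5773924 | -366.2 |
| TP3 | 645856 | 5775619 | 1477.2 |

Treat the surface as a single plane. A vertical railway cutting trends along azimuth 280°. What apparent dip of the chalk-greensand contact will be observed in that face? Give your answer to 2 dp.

31.57°

Two edge vectors: TP1→TP2 = (1559, -12, -679), TP1→TP3 = (1675, 1683, 1164.4).
Normal n = (TP1→TP2) × (TP1→TP3) = (1128784.2, -2952624.6, 2643897).
So ∂z/∂E = −n_x/n_z = −0.42694 and ∂z/∂N = −n_y/n_z = 1.11677.
Unit vector along 280° is (sin 280°, cos 280°) = (-0.9848, 0.1736).
Slope in that direction = a·(-0.9848) + b·(0.1736) = 0.61438.
Apparent dip = arctan|0.61438| = 31.57° (true dip is 50.1°, so apparent ≤ true as expected).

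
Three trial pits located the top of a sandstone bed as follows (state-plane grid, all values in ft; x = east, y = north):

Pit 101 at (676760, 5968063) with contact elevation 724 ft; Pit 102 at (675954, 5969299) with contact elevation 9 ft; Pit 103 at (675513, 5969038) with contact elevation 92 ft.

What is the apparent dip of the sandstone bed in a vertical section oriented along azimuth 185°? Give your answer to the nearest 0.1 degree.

Let the plane be z = a·x + b·y + c.
Pit 102−Pit 101: −806a + 1236b = −715;  Pit 103−Pit 101: −1247a + 975b = −632.
Solving gives a = 0.11123, b = −0.50595.
Unit vector along 185° is (sin 185°, cos 185°) = (-0.0872, -0.9962).
Slope in that direction = a·(-0.0872) + b·(-0.9962) = 0.49433.
Apparent dip = arctan|0.49433| = 26.3° (true dip is 27.4°, so apparent ≤ true as expected).

26.3°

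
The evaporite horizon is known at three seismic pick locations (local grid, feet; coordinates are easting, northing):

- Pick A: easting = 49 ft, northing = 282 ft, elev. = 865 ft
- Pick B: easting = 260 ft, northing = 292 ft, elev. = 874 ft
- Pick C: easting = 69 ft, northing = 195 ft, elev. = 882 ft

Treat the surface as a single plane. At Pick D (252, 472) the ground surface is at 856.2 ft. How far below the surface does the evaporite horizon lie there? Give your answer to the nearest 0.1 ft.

Two edge vectors: Pick A→Pick B = (211, 10, 9), Pick A→Pick C = (20, -87, 17).
Normal n = (Pick A→Pick B) × (Pick A→Pick C) = (953, -3407, -18557).
So ∂z/∂easting = −n_x/n_z = 0.05136 and ∂z/∂northing = −n_y/n_z = −0.18360.
Intercept c from Pick A: 865 − 2.52 + 51.77 = 914.26.
At (252, 472): z_contact = 12.94 − 86.66 + 914.26 = 840.54 ft.
Depth below ground = 856.2 − 840.54 = 15.7 ft.

15.7 ft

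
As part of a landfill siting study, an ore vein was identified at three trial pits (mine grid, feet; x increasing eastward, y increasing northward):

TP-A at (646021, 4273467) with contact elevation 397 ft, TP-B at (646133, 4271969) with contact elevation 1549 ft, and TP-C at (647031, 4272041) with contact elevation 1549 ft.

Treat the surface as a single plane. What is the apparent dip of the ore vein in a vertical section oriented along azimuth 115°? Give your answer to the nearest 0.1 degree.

20.7°

Two edge vectors: TP-A→TP-B = (112, -1498, 1152), TP-A→TP-C = (1010, -1426, 1152).
Normal n = (TP-A→TP-B) × (TP-A→TP-C) = (-82944, 1034496, 1353268).
So ∂z/∂x = −n_x/n_z = 0.06129 and ∂z/∂y = −n_y/n_z = −0.76444.
Unit vector along 115° is (sin 115°, cos 115°) = (0.9063, -0.4226).
Slope in that direction = a·(0.9063) + b·(-0.4226) = 0.37862.
Apparent dip = arctan|0.37862| = 20.7° (true dip is 37.5°, so apparent ≤ true as expected).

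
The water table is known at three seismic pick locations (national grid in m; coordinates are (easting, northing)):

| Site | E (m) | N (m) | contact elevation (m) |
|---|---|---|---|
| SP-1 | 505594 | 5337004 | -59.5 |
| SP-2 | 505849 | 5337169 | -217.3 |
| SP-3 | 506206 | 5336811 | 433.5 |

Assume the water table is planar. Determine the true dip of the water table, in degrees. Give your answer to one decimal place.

56.6°

Two edge vectors: SP-1→SP-2 = (255, 165, -157.8), SP-1→SP-3 = (612, -193, 493).
Normal n = (SP-1→SP-2) × (SP-1→SP-3) = (50889.6, -222288.6, -150195).
So ∂z/∂E = −n_x/n_z = 0.33882 and ∂z/∂N = −n_y/n_z = −1.48000.
Gradient magnitude |∇z| = √(a² + b²) = √(0.11480 + 2.19040) = 1.51829.
True dip = arctan(1.51829) = 56.6°, dipping toward NNW (azimuth ≈ 347°).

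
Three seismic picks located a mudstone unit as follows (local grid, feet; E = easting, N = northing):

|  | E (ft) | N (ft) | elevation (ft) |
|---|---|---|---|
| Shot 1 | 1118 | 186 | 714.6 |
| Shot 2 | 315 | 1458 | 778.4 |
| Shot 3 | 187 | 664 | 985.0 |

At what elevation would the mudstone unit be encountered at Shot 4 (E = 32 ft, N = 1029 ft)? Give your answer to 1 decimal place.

973.8 ft

Two edge vectors: Shot 1→Shot 2 = (-803, 1272, 63.8), Shot 1→Shot 3 = (-931, 478, 270.4).
Normal n = (Shot 1→Shot 2) × (Shot 1→Shot 3) = (313452.4, 157733.4, 800398).
So ∂z/∂E = −n_x/n_z = −0.391621 and ∂z/∂N = −n_y/n_z = −0.197069.
Intercept c from Shot 1: 714.6 + 437.83 + 36.65 = 1189.09.
At (32, 1029): z = −12.5 − 202.8 + 1189.09 = 973.8 ft.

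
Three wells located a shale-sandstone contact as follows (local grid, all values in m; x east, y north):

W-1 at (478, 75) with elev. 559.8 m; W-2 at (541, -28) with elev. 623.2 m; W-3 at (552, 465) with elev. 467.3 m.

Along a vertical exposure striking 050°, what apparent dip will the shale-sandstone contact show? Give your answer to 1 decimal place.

8.6°

Let the plane be z = a·x + b·y + c.
W-2−W-1: 63a − 103b = 63.4;  W-3−W-1: 74a + 390b = −92.5.
Solving gives a = 0.47212, b = −0.32676.
Unit vector along 050° is (sin 50°, cos 50°) = (0.7660, 0.6428).
Slope in that direction = a·(0.7660) + b·(0.6428) = 0.15163.
Apparent dip = arctan|0.15163| = 8.6° (true dip is 29.9°, so apparent ≤ true as expected).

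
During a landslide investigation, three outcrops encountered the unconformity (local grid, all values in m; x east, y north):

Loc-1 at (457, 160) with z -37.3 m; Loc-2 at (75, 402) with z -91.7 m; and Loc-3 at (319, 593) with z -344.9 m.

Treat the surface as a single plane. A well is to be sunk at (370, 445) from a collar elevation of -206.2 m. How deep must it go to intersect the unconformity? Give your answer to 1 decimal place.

Two edge vectors: Loc-1→Loc-2 = (-382, 242, -54.4), Loc-1→Loc-3 = (-138, 433, -307.6).
Normal n = (Loc-1→Loc-2) × (Loc-1→Loc-3) = (-50884, -109996, -132010).
So ∂z/∂x = −n_x/n_z = −0.38546 and ∂z/∂y = −n_y/n_z = −0.83324.
Intercept c from Loc-1: -37.3 + 176.15 + 133.32 = 272.17.
At (370, 445): z_contact = −142.62 − 370.79 + 272.17 = -241.24 m.
Depth below ground = -206.2 − (-241.24) = 35.0 m.

35.0 m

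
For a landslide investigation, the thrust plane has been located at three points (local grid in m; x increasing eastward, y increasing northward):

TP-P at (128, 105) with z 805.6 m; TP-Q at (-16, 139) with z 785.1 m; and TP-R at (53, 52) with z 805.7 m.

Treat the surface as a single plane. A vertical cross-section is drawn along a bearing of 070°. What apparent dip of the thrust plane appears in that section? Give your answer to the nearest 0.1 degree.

Let the plane be z = a·x + b·y + c.
TP-Q−TP-P: −144a + 34b = −20.5;  TP-R−TP-P: −75a − 53b = 0.1.
Solving gives a = 0.10637, b = −0.15242.
Unit vector along 070° is (sin 70°, cos 70°) = (0.9397, 0.3420).
Slope in that direction = a·(0.9397) + b·(0.3420) = 0.04783.
Apparent dip = arctan|0.04783| = 2.7° (true dip is 10.5°, so apparent ≤ true as expected).

2.7°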